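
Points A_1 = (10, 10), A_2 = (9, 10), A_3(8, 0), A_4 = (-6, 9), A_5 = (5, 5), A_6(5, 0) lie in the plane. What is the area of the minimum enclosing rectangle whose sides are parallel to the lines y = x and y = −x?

195.5

In coordinates u = x + y, v = x − y the rectangle is axis-aligned; the map (x,y)→(u,v) scales areas by 2.
u-values: 20, 19, 8, 3, 10, 5; range = 20 − 3 = 17.
v-values: 0, -1, 8, -15, 0, 5; range = 8 − (-15) = 23.
Area = (17 × 23) / 2 = 195.5.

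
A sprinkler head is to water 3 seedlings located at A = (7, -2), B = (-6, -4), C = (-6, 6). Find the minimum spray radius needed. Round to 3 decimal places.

7.722

Side lengths²: AB² = 173, AC² = 233, BC² = 100.
Since AC² = 233 < 173 + 100 = 273, the triangle is acute, so the smallest enclosing circle is the circumcircle.
Circumcentre = (-3/26, 1), r² = 40309/676.
r = √(40309/676) ≈ 7.722.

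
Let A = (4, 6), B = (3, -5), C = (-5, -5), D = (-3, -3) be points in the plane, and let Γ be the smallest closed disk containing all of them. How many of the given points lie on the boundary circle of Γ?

2

By Welzl's lemma the MEC is supported by two points (diametrically opposite) or three points (on a circumcircle).
The farthest pair is A–C with squared distance 202. The circle on this segment as diameter has centre (-0.5, 0.5) and r² = 202/4 = 50.5.
Check B: distance² to centre = 42.5 ≤ 50.5, so it lies inside.
All remaining points lie in this disk, and no smaller disk contains both endpoints, so this is the minimum enclosing circle.
The points at distance exactly r from the centre are A, C — 2 points.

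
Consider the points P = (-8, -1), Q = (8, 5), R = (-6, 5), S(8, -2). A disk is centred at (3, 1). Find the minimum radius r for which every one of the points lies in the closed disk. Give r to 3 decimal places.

The required radius is the distance from (3, 1) to the farthest point.
Squared distances: 125, 41, 97, 34.
Maximum is 125, attained at P.
r = √125 ≈ 11.180.

11.180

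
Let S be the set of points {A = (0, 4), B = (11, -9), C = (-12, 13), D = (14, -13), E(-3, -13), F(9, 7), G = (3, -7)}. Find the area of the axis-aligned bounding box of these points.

676

x ranges over [-12, 14], width 26.
y ranges over [-13, 13], height 26.
Area = 26 × 26 = 676.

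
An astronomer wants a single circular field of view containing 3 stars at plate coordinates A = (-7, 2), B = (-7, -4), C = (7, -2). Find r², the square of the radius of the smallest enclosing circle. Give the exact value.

Side lengths²: AB² = 36, AC² = 212, BC² = 200.
Since AC² = 212 < 200 + 36 = 236, the triangle is acute, so the smallest enclosing circle is the circumcircle.
Circumcentre = (-2/7, -1), r² = 2650/49.

2650/49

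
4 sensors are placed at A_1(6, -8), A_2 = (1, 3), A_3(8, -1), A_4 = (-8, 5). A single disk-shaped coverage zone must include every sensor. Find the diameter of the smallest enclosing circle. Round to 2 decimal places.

A smallest enclosing disk is always determined by at most three of the input points on its boundary.
The farthest pair is A_1–A_4 with squared distance 365. The circle on this segment as diameter has centre (-1, -1.5) and r² = 365/4 = 91.25.
Check A_2: distance² to centre = 24.25 ≤ 91.25, so it lies inside.
All remaining points lie in this disk, and no smaller disk contains both endpoints, so this is the minimum enclosing circle.
Diameter = 2r = 2√(91.25) ≈ 19.10.

19.10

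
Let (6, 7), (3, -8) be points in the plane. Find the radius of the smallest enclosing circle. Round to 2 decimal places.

7.65

The smallest circle enclosing two points has them as diameter endpoints.
Centre = midpoint = (4.5, -0.5); r² = |(6, 7)−(3, -8)|²/4 = 234/4 = 58.5.
r = √(58.5) ≈ 7.65.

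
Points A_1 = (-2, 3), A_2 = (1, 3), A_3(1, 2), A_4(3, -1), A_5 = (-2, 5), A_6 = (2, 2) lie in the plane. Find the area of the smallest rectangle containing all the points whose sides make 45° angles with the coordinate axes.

In coordinates u = x + y, v = x − y the rectangle is axis-aligned; the map (x,y)→(u,v) scales areas by 2.
u-values: 1, 4, 3, 2, 3, 4; range = 4 − 1 = 3.
v-values: -5, -2, -1, 4, -7, 0; range = 4 − (-7) = 11.
Area = (3 × 11) / 2 = 16.5.

16.5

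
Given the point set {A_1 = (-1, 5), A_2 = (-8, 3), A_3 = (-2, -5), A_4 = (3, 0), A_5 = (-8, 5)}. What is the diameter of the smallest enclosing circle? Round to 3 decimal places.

A smallest enclosing disk is always determined by at most three of the input points on its boundary.
The minimum enclosing circle is determined by three boundary points: A_3, A_4, A_5.
Their circumcentre is (-3.125, 1.125) with r² = 38.78125.
The farthest remaining point A_2 is at distance² 27.28125 ≤ 38.78125.
Diameter = 2r = 2√(38.78125) ≈ 12.455.

12.455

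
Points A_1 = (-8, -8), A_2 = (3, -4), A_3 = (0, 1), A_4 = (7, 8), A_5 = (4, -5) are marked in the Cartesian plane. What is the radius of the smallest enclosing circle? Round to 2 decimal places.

The minimum enclosing circle of a finite set is fixed by two of the points (as a diameter) or three (as a circumcircle).
The farthest pair is A_1–A_4 with squared distance 481. The circle on this segment as diameter has centre (-0.5, 0) and r² = 481/4 = 120.25.
Check A_2: distance² to centre = 28.25 ≤ 120.25, so it lies inside.
All remaining points lie in this disk, and no smaller disk contains both endpoints, so this is the minimum enclosing circle.
r = √(120.25) ≈ 10.97.

10.97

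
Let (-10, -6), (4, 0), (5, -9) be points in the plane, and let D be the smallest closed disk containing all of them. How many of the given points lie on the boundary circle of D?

3

Call the three points A, B, C in the order given.
Side lengths²: AB² = 232, AC² = 234, BC² = 82.
Since AC² = 234 < 232 + 82 = 314, the triangle is acute, so the smallest enclosing circle is the circumcircle.
Circumcentre = (-45/22, -115/22), r² = 15457/242.
The points at distance exactly r from the centre are (-10, -6), (4, 0), (5, -9) — 3 points.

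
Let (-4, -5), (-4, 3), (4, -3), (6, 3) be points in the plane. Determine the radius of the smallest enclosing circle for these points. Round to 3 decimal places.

6.403

By Welzl's lemma the MEC is supported by two points (diametrically opposite) or three points (on a circumcircle).
The farthest pair is (-4, -5)–(6, 3) with squared distance 164. The circle on this segment as diameter has centre (1, -1) and r² = 164/4 = 41.
Check (-4, 3): distance² to centre = 41 ≤ 41, so it lies inside.
All remaining points lie in this disk, and no smaller disk contains both endpoints, so this is the minimum enclosing circle.
r = √41 ≈ 6.403.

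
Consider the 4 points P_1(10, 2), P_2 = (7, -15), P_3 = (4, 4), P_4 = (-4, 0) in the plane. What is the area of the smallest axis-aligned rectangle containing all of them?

266

x ranges over [-4, 10], width 14.
y ranges over [-15, 4], height 19.
Area = 14 × 19 = 266.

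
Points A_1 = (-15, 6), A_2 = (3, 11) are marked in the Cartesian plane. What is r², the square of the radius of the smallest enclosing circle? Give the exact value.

87.25

The smallest circle enclosing two points has them as diameter endpoints.
Centre = midpoint = (-6, 8.5); r² = |A_1A_2|²/4 = 349/4 = 87.25.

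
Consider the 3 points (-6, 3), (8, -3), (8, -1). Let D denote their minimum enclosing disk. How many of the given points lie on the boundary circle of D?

2

Call the three points A, B, C in the order given.
Side lengths²: AB² = 232, AC² = 212, BC² = 4.
Since AB² = 232 ≥ 212 + 4 = 216, the angle opposite AB is not acute, so the smallest enclosing circle has AB as diameter.
Centre = midpoint of AB = (1, 0), r² = 232/4 = 58.
The points at distance exactly r from the centre are (-6, 3), (8, -3) — 2 points.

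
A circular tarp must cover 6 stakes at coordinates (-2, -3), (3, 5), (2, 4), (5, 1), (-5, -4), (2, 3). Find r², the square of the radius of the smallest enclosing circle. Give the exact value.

By Welzl's lemma the MEC is supported by two points (diametrically opposite) or three points (on a circumcircle).
The farthest pair is (3, 5)–(-5, -4) with squared distance 145. The circle on this segment as diameter has centre (-1, 0.5) and r² = 145/4 = 36.25.
Check (-2, -3): distance² to centre = 13.25 ≤ 36.25, so it lies inside.
All remaining points lie in this disk, and no smaller disk contains both endpoints, so this is the minimum enclosing circle.

36.25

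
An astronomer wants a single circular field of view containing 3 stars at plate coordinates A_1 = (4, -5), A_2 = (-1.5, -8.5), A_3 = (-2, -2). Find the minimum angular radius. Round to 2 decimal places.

Side lengths²: A_1A_2² = 42.5, A_1A_3² = 45, A_2A_3² = 42.5.
Since A_1A_3² = 45 < 42.5 + 42.5 = 85, the triangle is acute, so the smallest enclosing circle is the circumcircle.
Circumcentre = (0.2, -5.1), r² = 14.45.
r = √(14.45) ≈ 3.80.

3.80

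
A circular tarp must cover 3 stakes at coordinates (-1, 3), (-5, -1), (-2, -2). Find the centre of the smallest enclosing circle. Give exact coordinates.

Call the three points A, B, C in the order given.
Side lengths²: AB² = 32, AC² = 26, BC² = 10.
Since AB² = 32 < 26 + 10 = 36, the triangle is acute, so the smallest enclosing circle is the circumcircle.
Circumcentre = (-2.75, 0.75), r² = 8.125.
Centre = (-2.75, 0.75).

(-2.75, 0.75)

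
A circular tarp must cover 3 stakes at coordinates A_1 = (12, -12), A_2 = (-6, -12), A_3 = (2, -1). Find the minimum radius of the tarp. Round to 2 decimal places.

Side lengths²: A_1A_2² = 324, A_1A_3² = 221, A_2A_3² = 185.
Since A_1A_2² = 324 < 221 + 185 = 406, the triangle is acute, so the smallest enclosing circle is the circumcircle.
Circumcentre = (3, -223/22), r² = 40885/484.
r = √(40885/484) ≈ 9.19.

9.19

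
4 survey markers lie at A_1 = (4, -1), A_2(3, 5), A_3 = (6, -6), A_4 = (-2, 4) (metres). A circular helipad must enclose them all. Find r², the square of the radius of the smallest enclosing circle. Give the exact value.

The minimum enclosing circle of a finite set is fixed by two of the points (as a diameter) or three (as a circumcircle).
The farthest pair is A_3–A_4 with squared distance 164. The circle on this segment as diameter has centre (2, -1) and r² = 164/4 = 41.
Check A_1: distance² to centre = 4 ≤ 41, so it lies inside.
All remaining points lie in this disk, and no smaller disk contains both endpoints, so this is the minimum enclosing circle.

41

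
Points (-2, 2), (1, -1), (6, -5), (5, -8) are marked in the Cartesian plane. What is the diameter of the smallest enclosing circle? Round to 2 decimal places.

12.21

The farthest pair is (-2, 2)–(5, -8) with squared distance 149. The circle on this segment as diameter has centre (1.5, -3) and r² = 149/4 = 37.25.
Check (1, -1): distance² to centre = 4.25 ≤ 37.25, so it lies inside.
All remaining points lie in this disk, and no smaller disk contains both endpoints, so this is the minimum enclosing circle.
Diameter = 2r = 2√(37.25) ≈ 12.21.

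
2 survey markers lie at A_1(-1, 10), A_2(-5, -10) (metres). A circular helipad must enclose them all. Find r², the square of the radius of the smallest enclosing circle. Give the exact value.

104

The smallest circle enclosing two points has them as diameter endpoints.
Centre = midpoint = (-3, 0); r² = |A_1A_2|²/4 = 416/4 = 104.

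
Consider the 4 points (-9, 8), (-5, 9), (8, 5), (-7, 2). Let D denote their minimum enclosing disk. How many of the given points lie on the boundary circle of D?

A smallest enclosing disk is always determined by at most three of the input points on its boundary.
The farthest pair is (-9, 8)–(8, 5) with squared distance 298. The circle on this segment as diameter has centre (-0.5, 6.5) and r² = 298/4 = 74.5.
Check (-5, 9): distance² to centre = 26.5 ≤ 74.5, so it lies inside.
All remaining points lie in this disk, and no smaller disk contains both endpoints, so this is the minimum enclosing circle.
The points at distance exactly r from the centre are (-9, 8), (8, 5) — 2 points.

2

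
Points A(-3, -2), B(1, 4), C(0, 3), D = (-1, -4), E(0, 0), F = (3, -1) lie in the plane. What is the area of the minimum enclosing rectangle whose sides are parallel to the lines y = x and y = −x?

35

In coordinates u = x + y, v = x − y the rectangle is axis-aligned; the map (x,y)→(u,v) scales areas by 2.
u-values: -5, 5, 3, -5, 0, 2; range = 5 − (-5) = 10.
v-values: -1, -3, -3, 3, 0, 4; range = 4 − (-3) = 7.
Area = (10 × 7) / 2 = 35.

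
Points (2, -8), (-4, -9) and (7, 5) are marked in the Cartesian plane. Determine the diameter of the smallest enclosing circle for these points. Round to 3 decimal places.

17.804

Call the three points A, B, C in the order given.
Side lengths²: AB² = 37, AC² = 194, BC² = 317.
Since BC² = 317 ≥ 194 + 37 = 231, the angle opposite BC is not acute, so the smallest enclosing circle has BC as diameter.
Centre = midpoint of BC = (1.5, -2), r² = 317/4 = 79.25.
Diameter = 2r = 2√(79.25) ≈ 17.804.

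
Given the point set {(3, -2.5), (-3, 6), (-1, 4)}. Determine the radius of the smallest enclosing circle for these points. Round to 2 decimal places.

Call the three points A, B, C in the order given.
Side lengths²: AB² = 108.25, AC² = 58.25, BC² = 8.
Since AB² = 108.25 ≥ 58.25 + 8 = 66.25, the angle opposite AB is not acute, so the smallest enclosing circle has AB as diameter.
Centre = midpoint of AB = (0, 1.75), r² = 108.25/4 = 27.0625.
r = √(27.0625) ≈ 5.20.

5.20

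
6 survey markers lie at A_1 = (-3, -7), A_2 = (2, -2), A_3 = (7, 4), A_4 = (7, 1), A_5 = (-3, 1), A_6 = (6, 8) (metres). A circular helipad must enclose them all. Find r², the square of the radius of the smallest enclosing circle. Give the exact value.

By Welzl's lemma the MEC is supported by two points (diametrically opposite) or three points (on a circumcircle).
The farthest pair is A_1–A_6 with squared distance 306. The circle on this segment as diameter has centre (1.5, 0.5) and r² = 306/4 = 76.5.
Check A_2: distance² to centre = 6.5 ≤ 76.5, so it lies inside.
All remaining points lie in this disk, and no smaller disk contains both endpoints, so this is the minimum enclosing circle.

76.5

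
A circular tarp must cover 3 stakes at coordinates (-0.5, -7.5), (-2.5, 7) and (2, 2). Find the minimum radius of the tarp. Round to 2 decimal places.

Call the three points A, B, C in the order given.
Side lengths²: AB² = 214.25, AC² = 96.5, BC² = 45.25.
Since AB² = 214.25 ≥ 96.5 + 45.25 = 141.75, the angle opposite AB is not acute, so the smallest enclosing circle has AB as diameter.
Centre = midpoint of AB = (-1.5, -0.25), r² = 214.25/4 = 53.5625.
r = √(53.5625) ≈ 7.32.

7.32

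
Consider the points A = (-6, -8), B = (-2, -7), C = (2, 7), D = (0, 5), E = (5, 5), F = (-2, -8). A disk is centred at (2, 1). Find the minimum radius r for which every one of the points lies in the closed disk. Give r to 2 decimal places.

The required radius is the distance from (2, 1) to the farthest point.
Squared distances: 145, 80, 36, 20, 25, 97.
Maximum is 145, attained at A.
r = √145 ≈ 12.04.

12.04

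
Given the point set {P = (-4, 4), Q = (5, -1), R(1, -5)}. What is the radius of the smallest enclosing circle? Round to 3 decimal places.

5.354

Side lengths²: PQ² = 106, PR² = 106, QR² = 32.
Since PR² = 106 < 106 + 32 = 138, the triangle is acute, so the smallest enclosing circle is the circumcircle.
Circumcentre = (-3/14, 3/14), r² = 2809/98.
r = √(2809/98) ≈ 5.354.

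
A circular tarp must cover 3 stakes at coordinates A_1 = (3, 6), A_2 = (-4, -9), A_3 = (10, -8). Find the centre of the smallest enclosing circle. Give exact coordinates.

Side lengths²: A_1A_2² = 274, A_1A_3² = 245, A_2A_3² = 197.
Since A_1A_2² = 274 < 245 + 197 = 442, the triangle is acute, so the smallest enclosing circle is the circumcircle.
Circumcentre = (151/58, -171/58), r² = 134945/1682.
Centre = (151/58, -171/58).

(151/58, -171/58)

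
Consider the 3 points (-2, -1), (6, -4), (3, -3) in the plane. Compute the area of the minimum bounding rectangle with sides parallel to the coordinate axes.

24

x ranges over [-2, 6], width 8.
y ranges over [-4, -1], height 3.
Area = 8 × 3 = 24.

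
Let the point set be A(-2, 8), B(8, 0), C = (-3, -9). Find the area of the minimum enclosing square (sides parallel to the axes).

289

The bounding box has width 11 and height 17.
An axis-aligned square enclosing the set must have side ≥ max(width, height).
So the minimum side is max(11, 17) = 17.
Area = 17² = 289.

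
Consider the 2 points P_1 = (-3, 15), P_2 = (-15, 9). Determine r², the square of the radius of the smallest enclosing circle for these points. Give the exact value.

45

The smallest circle enclosing two points has them as diameter endpoints.
Centre = midpoint = (-9, 12); r² = |P_1P_2|²/4 = 180/4 = 45.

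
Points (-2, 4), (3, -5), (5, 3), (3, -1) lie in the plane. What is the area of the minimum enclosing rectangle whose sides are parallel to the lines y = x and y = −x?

70

In coordinates u = x + y, v = x − y the rectangle is axis-aligned; the map (x,y)→(u,v) scales areas by 2.
u-values: 2, -2, 8, 2; range = 8 − (-2) = 10.
v-values: -6, 8, 2, 4; range = 8 − (-6) = 14.
Area = (10 × 14) / 2 = 70.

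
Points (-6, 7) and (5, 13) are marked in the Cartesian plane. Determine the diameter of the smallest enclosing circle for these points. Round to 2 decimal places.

12.53

The smallest circle enclosing two points has them as diameter endpoints.
Centre = midpoint = (-0.5, 10); r² = |(-6, 7)−(5, 13)|²/4 = 157/4 = 39.25.
Diameter = 2r = 2√(39.25) ≈ 12.53.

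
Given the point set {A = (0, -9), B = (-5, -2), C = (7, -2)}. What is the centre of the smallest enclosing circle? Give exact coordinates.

Side lengths²: AB² = 74, AC² = 98, BC² = 144.
Since BC² = 144 < 98 + 74 = 172, the triangle is acute, so the smallest enclosing circle is the circumcircle.
Circumcentre = (1, -3), r² = 37.
Centre = (1, -3).

(1, -3)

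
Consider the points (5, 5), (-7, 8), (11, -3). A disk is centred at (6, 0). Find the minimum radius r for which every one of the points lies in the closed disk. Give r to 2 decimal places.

15.26

The required radius is the distance from (6, 0) to the farthest point.
Squared distances: 26, 233, 34.
Maximum is 233, attained at (-7, 8).
r = √233 ≈ 15.26.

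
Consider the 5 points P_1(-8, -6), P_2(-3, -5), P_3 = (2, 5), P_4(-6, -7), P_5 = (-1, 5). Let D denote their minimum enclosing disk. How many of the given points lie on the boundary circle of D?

2

By Welzl's lemma the MEC is supported by two points (diametrically opposite) or three points (on a circumcircle).
The farthest pair is P_1–P_3 with squared distance 221. The circle on this segment as diameter has centre (-3, -0.5) and r² = 221/4 = 55.25.
Check P_2: distance² to centre = 20.25 ≤ 55.25, so it lies inside.
All remaining points lie in this disk, and no smaller disk contains both endpoints, so this is the minimum enclosing circle.
The points at distance exactly r from the centre are P_1, P_3 — 2 points.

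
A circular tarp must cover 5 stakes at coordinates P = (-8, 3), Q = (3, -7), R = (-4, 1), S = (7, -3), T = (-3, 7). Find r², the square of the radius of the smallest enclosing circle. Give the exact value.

65.25

The minimum enclosing circle of a finite set is fixed by two of the points (as a diameter) or three (as a circumcircle).
The farthest pair is P–S with squared distance 261. The circle on this segment as diameter has centre (-0.5, 0) and r² = 261/4 = 65.25.
Check Q: distance² to centre = 61.25 ≤ 65.25, so it lies inside.
All remaining points lie in this disk, and no smaller disk contains both endpoints, so this is the minimum enclosing circle.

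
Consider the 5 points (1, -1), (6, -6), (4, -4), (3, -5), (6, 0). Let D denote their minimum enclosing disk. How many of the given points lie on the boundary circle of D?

A smallest enclosing disk is always determined by at most three of the input points on its boundary.
The minimum enclosing circle is determined by three boundary points: (1, -1), (6, -6), (6, 0).
Their circumcentre is (4, -3) with r² = 13.
The farthest remaining point (3, -5) is at distance² 5 ≤ 13.
The points at distance exactly r from the centre are (1, -1), (6, -6), (6, 0) — 3 points.

3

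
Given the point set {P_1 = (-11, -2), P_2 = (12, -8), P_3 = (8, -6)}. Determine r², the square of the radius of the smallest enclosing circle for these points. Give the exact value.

141.25

Side lengths²: P_1P_2² = 565, P_1P_3² = 377, P_2P_3² = 20.
Since P_1P_2² = 565 ≥ 377 + 20 = 397, the angle opposite P_1P_2 is not acute, so the smallest enclosing circle has P_1P_2 as diameter.
Centre = midpoint of P_1P_2 = (0.5, -5), r² = 565/4 = 141.25.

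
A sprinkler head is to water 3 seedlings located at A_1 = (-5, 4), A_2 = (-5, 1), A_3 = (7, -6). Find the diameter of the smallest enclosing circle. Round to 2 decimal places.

15.62

Side lengths²: A_1A_2² = 9, A_1A_3² = 244, A_2A_3² = 193.
Since A_1A_3² = 244 ≥ 193 + 9 = 202, the angle opposite A_1A_3 is not acute, so the smallest enclosing circle has A_1A_3 as diameter.
Centre = midpoint of A_1A_3 = (1, -1), r² = 244/4 = 61.
Diameter = 2r = 2√61 ≈ 15.62.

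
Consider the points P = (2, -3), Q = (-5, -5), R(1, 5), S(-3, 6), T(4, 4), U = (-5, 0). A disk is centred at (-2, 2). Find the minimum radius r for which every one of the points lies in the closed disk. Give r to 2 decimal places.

7.62

The required radius is the distance from (-2, 2) to the farthest point.
Squared distances: 41, 58, 18, 17, 40, 13.
Maximum is 58, attained at Q.
r = √58 ≈ 7.62.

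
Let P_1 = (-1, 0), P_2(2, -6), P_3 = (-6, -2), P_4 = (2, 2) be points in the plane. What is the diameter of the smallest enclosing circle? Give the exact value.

10

The minimum enclosing circle is determined by three boundary points: P_2, P_3, P_4.
Their circumcentre is (-1, -2) with r² = 25.
The farthest remaining point P_1 is at distance² 4 ≤ 25.
Diameter = 2r = 2√25 = 10.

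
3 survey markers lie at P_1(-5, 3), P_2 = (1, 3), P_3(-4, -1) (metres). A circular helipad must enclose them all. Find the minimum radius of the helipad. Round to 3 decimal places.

3.300

Side lengths²: P_1P_2² = 36, P_1P_3² = 17, P_2P_3² = 41.
Since P_2P_3² = 41 < 36 + 17 = 53, the triangle is acute, so the smallest enclosing circle is the circumcircle.
Circumcentre = (-2, 1.625), r² = 10.890625.
r = √(10.890625) ≈ 3.300.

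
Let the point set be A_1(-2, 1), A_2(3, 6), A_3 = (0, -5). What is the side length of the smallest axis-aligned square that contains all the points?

The bounding box has width 5 and height 11.
An axis-aligned square enclosing the set must have side ≥ max(width, height).
So the minimum side is max(5, 11) = 11.

11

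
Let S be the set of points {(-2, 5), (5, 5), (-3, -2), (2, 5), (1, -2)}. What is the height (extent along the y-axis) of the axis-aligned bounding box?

max y = 5, min y = -2, so height = 7.

7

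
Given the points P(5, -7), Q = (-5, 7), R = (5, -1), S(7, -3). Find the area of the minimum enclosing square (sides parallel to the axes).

196

The bounding box has width 12 and height 14.
An axis-aligned square enclosing the set must have side ≥ max(width, height).
So the minimum side is max(12, 14) = 14.
Area = 14² = 196.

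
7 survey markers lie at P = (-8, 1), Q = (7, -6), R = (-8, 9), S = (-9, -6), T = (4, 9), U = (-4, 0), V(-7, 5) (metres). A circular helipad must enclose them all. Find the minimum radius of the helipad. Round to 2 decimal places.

By Welzl's lemma the MEC is supported by two points (diametrically opposite) or three points (on a circumcircle).
The minimum enclosing circle is determined by three boundary points: Q, R, S.
Their circumcentre is (-1, 1) with r² = 113.
The farthest remaining point T is at distance² 89 ≤ 113.
r = √113 ≈ 10.63.

10.63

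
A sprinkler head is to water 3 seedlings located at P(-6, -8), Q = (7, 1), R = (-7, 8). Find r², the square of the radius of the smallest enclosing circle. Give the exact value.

160625/1922

Side lengths²: PQ² = 250, PR² = 257, QR² = 245.
Since PR² = 257 < 250 + 245 = 495, the triangle is acute, so the smallest enclosing circle is the circumcircle.
Circumcentre = (-131/62, 17/62), r² = 160625/1922.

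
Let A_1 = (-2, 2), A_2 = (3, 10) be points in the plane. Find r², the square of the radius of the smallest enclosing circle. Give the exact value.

22.25

The smallest circle enclosing two points has them as diameter endpoints.
Centre = midpoint = (0.5, 6); r² = |A_1A_2|²/4 = 89/4 = 22.25.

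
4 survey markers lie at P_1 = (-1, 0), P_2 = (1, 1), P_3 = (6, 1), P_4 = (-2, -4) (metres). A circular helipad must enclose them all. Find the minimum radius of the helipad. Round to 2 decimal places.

4.72

A smallest enclosing disk is always determined by at most three of the input points on its boundary.
The farthest pair is P_3–P_4 with squared distance 89. The circle on this segment as diameter has centre (2, -1.5) and r² = 89/4 = 22.25.
Check P_1: distance² to centre = 11.25 ≤ 22.25, so it lies inside.
All remaining points lie in this disk, and no smaller disk contains both endpoints, so this is the minimum enclosing circle.
r = √(22.25) ≈ 4.72.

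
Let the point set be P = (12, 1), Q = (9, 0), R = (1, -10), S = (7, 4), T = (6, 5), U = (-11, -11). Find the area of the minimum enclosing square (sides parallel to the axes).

529

The bounding box has width 23 and height 16.
An axis-aligned square enclosing the set must have side ≥ max(width, height).
So the minimum side is max(23, 16) = 23.
Area = 23² = 529.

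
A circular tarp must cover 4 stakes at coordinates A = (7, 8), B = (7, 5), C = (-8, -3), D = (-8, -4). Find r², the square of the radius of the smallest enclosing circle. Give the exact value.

By Welzl's lemma the MEC is supported by two points (diametrically opposite) or three points (on a circumcircle).
The farthest pair is A–D with squared distance 369. The circle on this segment as diameter has centre (-0.5, 2) and r² = 369/4 = 92.25.
Check B: distance² to centre = 65.25 ≤ 92.25, so it lies inside.
All remaining points lie in this disk, and no smaller disk contains both endpoints, so this is the minimum enclosing circle.

92.25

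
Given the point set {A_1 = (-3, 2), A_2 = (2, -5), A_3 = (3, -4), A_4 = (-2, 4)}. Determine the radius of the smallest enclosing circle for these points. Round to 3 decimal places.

4.924

By Welzl's lemma the MEC is supported by two points (diametrically opposite) or three points (on a circumcircle).
The farthest pair is A_2–A_4 with squared distance 97. The circle on this segment as diameter has centre (0, -0.5) and r² = 97/4 = 24.25.
Check A_1: distance² to centre = 15.25 ≤ 24.25, so it lies inside.
All remaining points lie in this disk, and no smaller disk contains both endpoints, so this is the minimum enclosing circle.
r = √(24.25) ≈ 4.924.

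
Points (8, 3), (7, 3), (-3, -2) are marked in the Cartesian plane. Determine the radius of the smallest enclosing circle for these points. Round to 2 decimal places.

6.04

Call the three points A, B, C in the order given.
Side lengths²: AB² = 1, AC² = 146, BC² = 125.
Since AC² = 146 ≥ 125 + 1 = 126, the angle opposite AC is not acute, so the smallest enclosing circle has AC as diameter.
Centre = midpoint of AC = (2.5, 0.5), r² = 146/4 = 36.5.
r = √(36.5) ≈ 6.04.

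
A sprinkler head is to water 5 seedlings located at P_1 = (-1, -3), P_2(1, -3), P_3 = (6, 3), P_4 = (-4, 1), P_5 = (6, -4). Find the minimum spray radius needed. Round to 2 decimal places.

The minimum enclosing circle is determined by three boundary points: P_3, P_4, P_5.
Their circumcentre is (1.5, -0.5) with r² = 32.5.
The farthest remaining point P_1 is at distance² 12.5 ≤ 32.5.
r = √(32.5) ≈ 5.70.

5.70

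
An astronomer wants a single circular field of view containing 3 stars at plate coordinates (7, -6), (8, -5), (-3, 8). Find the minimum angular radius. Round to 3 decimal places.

8.602

Call the three points A, B, C in the order given.
Side lengths²: AB² = 2, AC² = 296, BC² = 290.
Since AC² = 296 ≥ 290 + 2 = 292, the angle opposite AC is not acute, so the smallest enclosing circle has AC as diameter.
Centre = midpoint of AC = (2, 1), r² = 296/4 = 74.
r = √74 ≈ 8.602.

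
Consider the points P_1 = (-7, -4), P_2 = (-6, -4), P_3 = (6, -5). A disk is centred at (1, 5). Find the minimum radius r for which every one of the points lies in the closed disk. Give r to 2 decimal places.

12.04

The required radius is the distance from (1, 5) to the farthest point.
Squared distances: 145, 130, 125.
Maximum is 145, attained at P_1.
r = √145 ≈ 12.04.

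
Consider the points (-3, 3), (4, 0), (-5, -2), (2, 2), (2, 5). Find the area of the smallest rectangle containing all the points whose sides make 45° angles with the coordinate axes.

In coordinates u = x + y, v = x − y the rectangle is axis-aligned; the map (x,y)→(u,v) scales areas by 2.
u-values: 0, 4, -7, 4, 7; range = 7 − (-7) = 14.
v-values: -6, 4, -3, 0, -3; range = 4 − (-6) = 10.
Area = (14 × 10) / 2 = 70.

70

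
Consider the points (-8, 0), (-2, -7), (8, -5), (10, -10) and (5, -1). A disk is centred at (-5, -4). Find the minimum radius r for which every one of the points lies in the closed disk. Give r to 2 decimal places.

The required radius is the distance from (-5, -4) to the farthest point.
Squared distances: 25, 18, 170, 261, 109.
Maximum is 261, attained at (10, -10).
r = √261 ≈ 16.16.

16.16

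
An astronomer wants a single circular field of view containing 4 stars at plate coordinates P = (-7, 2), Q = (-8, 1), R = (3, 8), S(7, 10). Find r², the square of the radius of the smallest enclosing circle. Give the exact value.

The minimum enclosing circle of a finite set is fixed by two of the points (as a diameter) or three (as a circumcircle).
The farthest pair is Q–S with squared distance 306. The circle on this segment as diameter has centre (-0.5, 5.5) and r² = 306/4 = 76.5.
Check P: distance² to centre = 54.5 ≤ 76.5, so it lies inside.
All remaining points lie in this disk, and no smaller disk contains both endpoints, so this is the minimum enclosing circle.

76.5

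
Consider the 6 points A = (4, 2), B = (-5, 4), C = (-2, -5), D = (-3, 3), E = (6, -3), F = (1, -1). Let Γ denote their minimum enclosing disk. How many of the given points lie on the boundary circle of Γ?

2

The minimum enclosing circle of a finite set is fixed by two of the points (as a diameter) or three (as a circumcircle).
The farthest pair is B–E with squared distance 170. The circle on this segment as diameter has centre (0.5, 0.5) and r² = 170/4 = 42.5.
Check A: distance² to centre = 14.5 ≤ 42.5, so it lies inside.
All remaining points lie in this disk, and no smaller disk contains both endpoints, so this is the minimum enclosing circle.
The points at distance exactly r from the centre are B, E — 2 points.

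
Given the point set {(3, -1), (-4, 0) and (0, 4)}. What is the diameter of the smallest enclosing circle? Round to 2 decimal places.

Call the three points A, B, C in the order given.
Side lengths²: AB² = 50, AC² = 34, BC² = 32.
Since AB² = 50 < 34 + 32 = 66, the triangle is acute, so the smallest enclosing circle is the circumcircle.
Circumcentre = (-0.375, 0.375), r² = 13.28125.
Diameter = 2r = 2√(13.28125) ≈ 7.29.

7.29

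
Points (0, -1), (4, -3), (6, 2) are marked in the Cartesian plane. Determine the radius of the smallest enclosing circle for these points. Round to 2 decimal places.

Call the three points A, B, C in the order given.
Side lengths²: AB² = 20, AC² = 45, BC² = 29.
Since AC² = 45 < 29 + 20 = 49, the triangle is acute, so the smallest enclosing circle is the circumcircle.
Circumcentre = (3.125, 0.25), r² = 11.328125.
r = √(11.328125) ≈ 3.37.

3.37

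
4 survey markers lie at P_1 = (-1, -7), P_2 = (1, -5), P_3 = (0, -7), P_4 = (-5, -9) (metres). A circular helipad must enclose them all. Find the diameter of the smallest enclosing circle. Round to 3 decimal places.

7.211

A smallest enclosing disk is always determined by at most three of the input points on its boundary.
The farthest pair is P_2–P_4 with squared distance 52. The circle on this segment as diameter has centre (-2, -7) and r² = 52/4 = 13.
Check P_1: distance² to centre = 1 ≤ 13, so it lies inside.
All remaining points lie in this disk, and no smaller disk contains both endpoints, so this is the minimum enclosing circle.
Diameter = 2r = 2√13 ≈ 7.211.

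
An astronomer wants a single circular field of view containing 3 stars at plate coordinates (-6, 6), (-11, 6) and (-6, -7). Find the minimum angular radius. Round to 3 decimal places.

Call the three points A, B, C in the order given.
Side lengths²: AB² = 25, AC² = 169, BC² = 194.
Since BC² = 194 ≥ 169 + 25 = 194, the angle opposite BC is not acute, so the smallest enclosing circle has BC as diameter.
Centre = midpoint of BC = (-8.5, -0.5), r² = 194/4 = 48.5.
r = √(48.5) ≈ 6.964.

6.964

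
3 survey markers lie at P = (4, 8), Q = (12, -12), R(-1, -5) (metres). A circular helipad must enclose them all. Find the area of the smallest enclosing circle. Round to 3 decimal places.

364.425

Side lengths²: PQ² = 464, PR² = 194, QR² = 218.
Since PQ² = 464 ≥ 218 + 194 = 412, the angle opposite PQ is not acute, so the smallest enclosing circle has PQ as diameter.
Centre = midpoint of PQ = (8, -2), r² = 464/4 = 116.
Area = π·r² = π·116 ≈ 364.425.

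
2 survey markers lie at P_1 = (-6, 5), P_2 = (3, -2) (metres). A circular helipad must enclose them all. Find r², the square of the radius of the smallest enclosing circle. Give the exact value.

32.5

The smallest circle enclosing two points has them as diameter endpoints.
Centre = midpoint = (-1.5, 1.5); r² = |P_1P_2|²/4 = 130/4 = 32.5.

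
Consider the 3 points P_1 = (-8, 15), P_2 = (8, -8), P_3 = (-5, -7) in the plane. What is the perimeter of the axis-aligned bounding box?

Width = max x − min x = 8 − (-8) = 16.
Height = max y − min y = 15 − (-8) = 23.
Perimeter = 2(16 + 23) = 78.

78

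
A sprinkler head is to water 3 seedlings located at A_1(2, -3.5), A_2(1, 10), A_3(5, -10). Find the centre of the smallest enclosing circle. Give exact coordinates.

Side lengths²: A_1A_2² = 183.25, A_1A_3² = 51.25, A_2A_3² = 416.
Since A_2A_3² = 416 ≥ 183.25 + 51.25 = 234.5, the angle opposite A_2A_3 is not acute, so the smallest enclosing circle has A_2A_3 as diameter.
Centre = midpoint of A_2A_3 = (3, 0), r² = 416/4 = 104.
Centre = (3, 0).

(3, 0)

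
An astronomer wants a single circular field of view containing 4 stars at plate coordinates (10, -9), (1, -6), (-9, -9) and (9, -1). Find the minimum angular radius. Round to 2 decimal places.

The minimum enclosing circle is determined by three boundary points: (10, -9), (-9, -9), (9, -1).
Their circumcentre is (0.5, -6.125) with r² = 98.515625.
The farthest remaining point (1, -6) is at distance² 0.265625 ≤ 98.515625.
r = √(98.515625) ≈ 9.93.

9.93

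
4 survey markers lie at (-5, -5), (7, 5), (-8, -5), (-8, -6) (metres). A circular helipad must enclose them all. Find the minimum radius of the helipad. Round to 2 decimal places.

9.30

A smallest enclosing disk is always determined by at most three of the input points on its boundary.
The farthest pair is (7, 5)–(-8, -6) with squared distance 346. The circle on this segment as diameter has centre (-0.5, -0.5) and r² = 346/4 = 86.5.
Check (-5, -5): distance² to centre = 40.5 ≤ 86.5, so it lies inside.
All remaining points lie in this disk, and no smaller disk contains both endpoints, so this is the minimum enclosing circle.
r = √(86.5) ≈ 9.30.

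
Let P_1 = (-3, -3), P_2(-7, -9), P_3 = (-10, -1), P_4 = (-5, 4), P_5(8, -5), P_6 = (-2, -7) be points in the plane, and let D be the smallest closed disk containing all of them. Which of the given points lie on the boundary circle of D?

By Welzl's lemma the MEC is supported by two points (diametrically opposite) or three points (on a circumcircle).
The farthest pair is P_3–P_5 with squared distance 340. The circle on this segment as diameter has centre (-1, -3) and r² = 340/4 = 85.
Check P_1: distance² to centre = 4 ≤ 85, so it lies inside.
All remaining points lie in this disk, and no smaller disk contains both endpoints, so this is the minimum enclosing circle.
The points at distance exactly r from the centre are P_3, P_5 — 2 points.

P_3, P_5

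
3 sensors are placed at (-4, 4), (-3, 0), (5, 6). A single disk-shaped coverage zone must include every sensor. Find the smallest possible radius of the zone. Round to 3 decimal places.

Call the three points A, B, C in the order given.
Side lengths²: AB² = 17, AC² = 85, BC² = 100.
Since BC² = 100 < 85 + 17 = 102, the triangle is acute, so the smallest enclosing circle is the circumcircle.
Circumcentre = (35/38, 59/19), r² = 36125/1444.
r = √(36125/1444) ≈ 5.002.

5.002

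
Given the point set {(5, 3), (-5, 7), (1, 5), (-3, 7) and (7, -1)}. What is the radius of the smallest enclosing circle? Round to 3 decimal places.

7.211

The minimum enclosing circle of a finite set is fixed by two of the points (as a diameter) or three (as a circumcircle).
The farthest pair is (-5, 7)–(7, -1) with squared distance 208. The circle on this segment as diameter has centre (1, 3) and r² = 208/4 = 52.
Check (5, 3): distance² to centre = 16 ≤ 52, so it lies inside.
All remaining points lie in this disk, and no smaller disk contains both endpoints, so this is the minimum enclosing circle.
r = √52 ≈ 7.211.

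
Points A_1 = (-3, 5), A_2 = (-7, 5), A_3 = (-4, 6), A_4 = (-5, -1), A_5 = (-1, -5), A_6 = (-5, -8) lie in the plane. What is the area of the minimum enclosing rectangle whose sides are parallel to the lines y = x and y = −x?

120

In coordinates u = x + y, v = x − y the rectangle is axis-aligned; the map (x,y)→(u,v) scales areas by 2.
u-values: 2, -2, 2, -6, -6, -13; range = 2 − (-13) = 15.
v-values: -8, -12, -10, -4, 4, 3; range = 4 − (-12) = 16.
Area = (15 × 16) / 2 = 120.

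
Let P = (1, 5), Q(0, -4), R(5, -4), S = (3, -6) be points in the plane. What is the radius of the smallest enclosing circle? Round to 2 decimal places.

The minimum enclosing circle of a finite set is fixed by two of the points (as a diameter) or three (as a circumcircle).
The farthest pair is P–S with squared distance 125. The circle on this segment as diameter has centre (2, -0.5) and r² = 125/4 = 31.25.
Check Q: distance² to centre = 16.25 ≤ 31.25, so it lies inside.
All remaining points lie in this disk, and no smaller disk contains both endpoints, so this is the minimum enclosing circle.
r = √(31.25) ≈ 5.59.

5.59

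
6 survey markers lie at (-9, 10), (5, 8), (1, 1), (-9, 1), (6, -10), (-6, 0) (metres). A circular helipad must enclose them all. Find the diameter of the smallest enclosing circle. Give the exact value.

25

By Welzl's lemma the MEC is supported by two points (diametrically opposite) or three points (on a circumcircle).
The farthest pair is (-9, 10)–(6, -10) with squared distance 625. The circle on this segment as diameter has centre (-1.5, 0) and r² = 625/4 = 156.25.
Check (5, 8): distance² to centre = 106.25 ≤ 156.25, so it lies inside.
All remaining points lie in this disk, and no smaller disk contains both endpoints, so this is the minimum enclosing circle.
Diameter = 2r = 2√(156.25) = 25.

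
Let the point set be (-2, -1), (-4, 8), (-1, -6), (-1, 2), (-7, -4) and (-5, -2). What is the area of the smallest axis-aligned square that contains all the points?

The bounding box has width 6 and height 14.
An axis-aligned square enclosing the set must have side ≥ max(width, height).
So the minimum side is max(6, 14) = 14.
Area = 14² = 196.

196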